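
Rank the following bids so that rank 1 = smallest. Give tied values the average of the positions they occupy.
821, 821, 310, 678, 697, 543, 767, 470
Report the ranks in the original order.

Sorted (ascending): 310, 470, 543, 678, 697, 767, 821, 821
The 2 values of 821 occupy positions 7–8 → average rank (7+8)/2 = 7.5.

7.5, 7.5, 1, 4, 5, 3, 6, 2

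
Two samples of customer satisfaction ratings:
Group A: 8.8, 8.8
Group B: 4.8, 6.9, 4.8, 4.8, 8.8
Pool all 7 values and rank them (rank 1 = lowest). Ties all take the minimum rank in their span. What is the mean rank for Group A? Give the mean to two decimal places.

Sorted (ascending): 4.8, 4.8, 4.8, 6.9, 8.8, 8.8, 8.8
The 3 values of 4.8 occupy positions 1–3 → each gets rank 1.
The 3 values of 8.8 occupy positions 5–7 → each gets rank 5.
Group A values → pooled ranks: 8.8→5, 8.8→5
Mean rank = (5 + 5) / 2 = 5.00

5.00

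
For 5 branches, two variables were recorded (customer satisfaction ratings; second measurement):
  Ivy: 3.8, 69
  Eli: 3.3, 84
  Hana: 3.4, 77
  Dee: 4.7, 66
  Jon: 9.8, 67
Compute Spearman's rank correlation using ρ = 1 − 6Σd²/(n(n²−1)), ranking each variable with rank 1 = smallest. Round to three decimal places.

-0.900

Ranks of variable 1: 3, 1, 2, 4, 5
Ranks of variable 2: 3, 5, 4, 1, 2
d = r₁ − r₂: 0, -4, -2, 3, 3
d²: 0, 16, 4, 9, 9; Σd² = 38
ρ = 1 − 6·38/(5·24) = 1 − 228/120 = -0.900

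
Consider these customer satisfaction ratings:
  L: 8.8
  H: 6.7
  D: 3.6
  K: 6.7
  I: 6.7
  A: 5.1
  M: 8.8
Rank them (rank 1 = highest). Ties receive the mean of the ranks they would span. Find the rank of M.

1.5

Sorted (descending): 8.8, 8.8, 6.7, 6.7, 6.7, 5.1, 3.6
The 2 values of 8.8 occupy positions 1–2 → average rank (1+2)/2 = 1.5.
The 3 values of 6.7 occupy positions 3–5 → average rank 4.
M has value 8.8 → rank 1.5.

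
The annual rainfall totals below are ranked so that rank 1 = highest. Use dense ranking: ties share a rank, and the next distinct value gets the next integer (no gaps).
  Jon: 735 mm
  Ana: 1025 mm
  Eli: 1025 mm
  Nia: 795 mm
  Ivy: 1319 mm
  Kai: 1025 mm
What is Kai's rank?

2

Sorted (descending): 1319, 1025, 1025, 1025, 795, 735
The 3 values of 1025 share dense rank 2.
Remaining distinct values take the next consecutive integers.
Kai has value 1025 mm → rank 2.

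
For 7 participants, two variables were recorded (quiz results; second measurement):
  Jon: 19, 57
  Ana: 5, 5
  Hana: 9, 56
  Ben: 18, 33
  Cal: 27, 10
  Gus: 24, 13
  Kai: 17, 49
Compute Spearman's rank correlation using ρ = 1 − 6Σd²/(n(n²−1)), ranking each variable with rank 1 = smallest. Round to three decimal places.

-0.036

Ranks of variable 1: 5, 1, 2, 4, 7, 6, 3
Ranks of variable 2: 7, 1, 6, 4, 2, 3, 5
d = r₁ − r₂: -2, 0, -4, 0, 5, 3, -2
d²: 4, 0, 16, 0, 25, 9, 4; Σd² = 58
ρ = 1 − 6·58/(7·48) = 1 − 348/336 = -0.036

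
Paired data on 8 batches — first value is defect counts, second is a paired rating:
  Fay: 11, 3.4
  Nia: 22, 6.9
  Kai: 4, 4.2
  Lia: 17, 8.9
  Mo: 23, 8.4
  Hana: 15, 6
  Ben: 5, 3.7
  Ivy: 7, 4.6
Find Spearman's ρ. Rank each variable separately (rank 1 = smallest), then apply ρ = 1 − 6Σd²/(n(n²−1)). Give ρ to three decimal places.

0.762

Ranks of variable 1: 4, 7, 1, 6, 8, 5, 2, 3
Ranks of variable 2: 1, 6, 3, 8, 7, 5, 2, 4
d = r₁ − r₂: 3, 1, -2, -2, 1, 0, 0, -1
d²: 9, 1, 4, 4, 1, 0, 0, 1; Σd² = 20
ρ = 1 − 6·20/(8·63) = 1 − 120/504 = 0.762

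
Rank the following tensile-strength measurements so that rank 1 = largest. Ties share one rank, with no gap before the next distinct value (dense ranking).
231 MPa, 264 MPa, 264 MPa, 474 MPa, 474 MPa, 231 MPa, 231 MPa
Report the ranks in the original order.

Sorted (descending): 474, 474, 264, 264, 231, 231, 231
The 2 values of 474 share dense rank 1.
The 2 values of 264 share dense rank 2.
The 3 values of 231 share dense rank 3.

3, 2, 2, 1, 1, 3, 3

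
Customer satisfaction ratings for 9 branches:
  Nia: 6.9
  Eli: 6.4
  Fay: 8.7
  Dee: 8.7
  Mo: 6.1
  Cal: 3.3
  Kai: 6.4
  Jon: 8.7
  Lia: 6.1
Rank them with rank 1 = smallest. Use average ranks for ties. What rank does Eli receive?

4.5

Sorted (ascending): 3.3, 6.1, 6.1, 6.4, 6.4, 6.9, 8.7, 8.7, 8.7
The 2 values of 6.1 occupy positions 2–3 → average rank (2+3)/2 = 2.5.
The 2 values of 6.4 occupy positions 4–5 → average rank (4+5)/2 = 4.5.
The 3 values of 8.7 occupy positions 7–9 → average rank 8.
Eli has value 6.4 → rank 4.5.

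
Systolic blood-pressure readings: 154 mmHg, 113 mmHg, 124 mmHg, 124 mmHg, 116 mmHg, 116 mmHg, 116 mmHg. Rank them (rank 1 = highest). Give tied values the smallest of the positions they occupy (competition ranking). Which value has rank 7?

113

Sorted (descending): 154, 124, 124, 116, 116, 116, 113
The 2 values of 124 occupy positions 2–3 → each gets rank 2.
The 3 values of 116 occupy positions 4–6 → each gets rank 4.
Rank 7 → value 113.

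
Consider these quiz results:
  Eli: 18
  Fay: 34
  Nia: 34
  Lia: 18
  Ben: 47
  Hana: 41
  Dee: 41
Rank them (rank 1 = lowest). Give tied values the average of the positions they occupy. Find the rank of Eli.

1.5

Sorted (ascending): 18, 18, 34, 34, 41, 41, 47
The 2 values of 18 occupy positions 1–2 → average rank (1+2)/2 = 1.5.
The 2 values of 34 occupy positions 3–4 → average rank (3+4)/2 = 3.5.
The 2 values of 41 occupy positions 5–6 → average rank (5+6)/2 = 5.5.
Eli has value 18 → rank 1.5.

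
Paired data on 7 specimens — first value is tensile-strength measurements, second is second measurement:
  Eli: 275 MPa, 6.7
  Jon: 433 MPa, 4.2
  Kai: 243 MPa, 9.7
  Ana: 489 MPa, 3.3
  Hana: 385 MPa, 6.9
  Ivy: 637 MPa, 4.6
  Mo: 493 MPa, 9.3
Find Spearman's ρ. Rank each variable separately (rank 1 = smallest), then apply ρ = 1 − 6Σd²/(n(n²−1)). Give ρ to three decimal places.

-0.429

Ranks of variable 1: 2, 4, 1, 5, 3, 7, 6
Ranks of variable 2: 4, 2, 7, 1, 5, 3, 6
d = r₁ − r₂: -2, 2, -6, 4, -2, 4, 0
d²: 4, 4, 36, 16, 4, 16, 0; Σd² = 80
ρ = 1 − 6·80/(7·48) = 1 − 480/336 = -0.429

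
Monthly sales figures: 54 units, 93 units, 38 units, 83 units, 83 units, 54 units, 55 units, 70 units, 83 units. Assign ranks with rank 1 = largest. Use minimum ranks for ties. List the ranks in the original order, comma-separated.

7, 1, 9, 2, 2, 7, 6, 5, 2

Sorted (descending): 93, 83, 83, 83, 70, 55, 54, 54, 38
The 3 values of 83 occupy positions 2–4 → each gets rank 2.
The 2 values of 54 occupy positions 7–8 → each gets rank 7.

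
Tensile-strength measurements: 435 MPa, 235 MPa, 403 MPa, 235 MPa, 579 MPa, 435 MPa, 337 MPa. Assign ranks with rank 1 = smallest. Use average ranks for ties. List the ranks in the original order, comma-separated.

Sorted (ascending): 235, 235, 337, 403, 435, 435, 579
The 2 values of 235 occupy positions 1–2 → average rank (1+2)/2 = 1.5.
The 2 values of 435 occupy positions 5–6 → average rank (5+6)/2 = 5.5.

5.5, 1.5, 4, 1.5, 7, 5.5, 3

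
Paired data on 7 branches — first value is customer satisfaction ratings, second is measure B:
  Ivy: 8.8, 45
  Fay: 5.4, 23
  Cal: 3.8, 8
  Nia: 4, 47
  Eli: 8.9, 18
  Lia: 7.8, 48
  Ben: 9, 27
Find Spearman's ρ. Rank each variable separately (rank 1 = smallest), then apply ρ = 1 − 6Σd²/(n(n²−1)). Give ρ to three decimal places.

Ranks of variable 1: 5, 3, 1, 2, 6, 4, 7
Ranks of variable 2: 5, 3, 1, 6, 2, 7, 4
d = r₁ − r₂: 0, 0, 0, -4, 4, -3, 3
d²: 0, 0, 0, 16, 16, 9, 9; Σd² = 50
ρ = 1 − 6·50/(7·48) = 1 − 300/336 = 0.107

0.107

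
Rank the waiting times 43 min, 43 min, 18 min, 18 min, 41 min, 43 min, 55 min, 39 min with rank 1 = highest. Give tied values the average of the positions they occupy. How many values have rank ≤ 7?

6

Sorted (descending): 55, 43, 43, 43, 41, 39, 18, 18
The 3 values of 43 occupy positions 2–4 → average rank 3.
The 2 values of 18 occupy positions 7–8 → average rank (7+8)/2 = 7.5.
Ranks ≤ 7: {1, 3, 3, 3, 5, 6} → 6 values.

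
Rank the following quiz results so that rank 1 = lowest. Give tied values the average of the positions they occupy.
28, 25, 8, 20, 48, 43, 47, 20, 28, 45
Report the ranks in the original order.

5.5, 4, 1, 2.5, 10, 7, 9, 2.5, 5.5, 8

Sorted (ascending): 8, 20, 20, 25, 28, 28, 43, 45, 47, 48
The 2 values of 20 occupy positions 2–3 → average rank (2+3)/2 = 2.5.
The 2 values of 28 occupy positions 5–6 → average rank (5+6)/2 = 5.5.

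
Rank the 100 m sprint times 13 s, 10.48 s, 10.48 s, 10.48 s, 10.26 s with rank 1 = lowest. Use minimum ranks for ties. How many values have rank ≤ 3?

Sorted (ascending): 10.26, 10.48, 10.48, 10.48, 13
The 3 values of 10.48 occupy positions 2–4 → each gets rank 2.
Ranks ≤ 3: {1, 2, 2, 2} → 4 values.

4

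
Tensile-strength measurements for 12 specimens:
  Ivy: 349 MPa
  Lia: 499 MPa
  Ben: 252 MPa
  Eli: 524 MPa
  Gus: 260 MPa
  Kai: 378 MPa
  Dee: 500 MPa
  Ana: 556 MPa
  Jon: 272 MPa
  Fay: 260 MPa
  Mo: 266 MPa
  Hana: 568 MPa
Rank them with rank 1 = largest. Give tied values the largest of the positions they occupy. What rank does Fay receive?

11

Sorted (descending): 568, 556, 524, 500, 499, 378, 349, 272, 266, 260, 260, 252
The 2 values of 260 occupy positions 10–11 → each gets rank 11.
Fay has value 260 MPa → rank 11.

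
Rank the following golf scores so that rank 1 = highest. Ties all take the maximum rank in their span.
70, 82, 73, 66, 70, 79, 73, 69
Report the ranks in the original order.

Sorted (descending): 82, 79, 73, 73, 70, 70, 69, 66
The 2 values of 73 occupy positions 3–4 → each gets rank 4.
The 2 values of 70 occupy positions 5–6 → each gets rank 6.

6, 1, 4, 8, 6, 2, 4, 7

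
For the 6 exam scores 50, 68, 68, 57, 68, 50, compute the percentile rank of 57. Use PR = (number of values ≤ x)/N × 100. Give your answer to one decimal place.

N = 6.
Strictly below 57: 2. Equal to 57: 1.
PR = 3/6 × 100 = 50.0

50.0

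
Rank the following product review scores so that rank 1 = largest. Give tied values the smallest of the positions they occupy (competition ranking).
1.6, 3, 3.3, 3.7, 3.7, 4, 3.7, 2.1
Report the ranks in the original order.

8, 6, 5, 2, 2, 1, 2, 7

Sorted (descending): 4, 3.7, 3.7, 3.7, 3.3, 3, 2.1, 1.6
The 3 values of 3.7 occupy positions 2–4 → each gets rank 2.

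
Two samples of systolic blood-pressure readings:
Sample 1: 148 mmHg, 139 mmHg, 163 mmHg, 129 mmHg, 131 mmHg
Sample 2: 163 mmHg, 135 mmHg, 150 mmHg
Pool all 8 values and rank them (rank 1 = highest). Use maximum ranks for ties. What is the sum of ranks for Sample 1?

Sorted (descending): 163, 163, 150, 148, 139, 135, 131, 129
The 2 values of 163 occupy positions 1–2 → each gets rank 2.
Sample 1 values → pooled ranks: 148→4, 139→5, 163→2, 129→8, 131→7
Rank sum = 4 + 5 + 2 + 8 + 7 = 26

26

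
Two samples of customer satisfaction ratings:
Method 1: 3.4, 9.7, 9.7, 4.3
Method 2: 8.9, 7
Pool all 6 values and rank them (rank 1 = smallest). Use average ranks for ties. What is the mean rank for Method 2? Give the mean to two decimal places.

Sorted (ascending): 3.4, 4.3, 7, 8.9, 9.7, 9.7
The 2 values of 9.7 occupy positions 5–6 → average rank (5+6)/2 = 5.5.
Method 2 values → pooled ranks: 8.9→4, 7→3
Mean rank = (4 + 3) / 2 = 3.50

3.50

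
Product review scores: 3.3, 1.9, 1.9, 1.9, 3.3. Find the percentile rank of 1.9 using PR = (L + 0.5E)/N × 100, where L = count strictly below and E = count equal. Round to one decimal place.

N = 5.
Strictly below 1.9: 0. Equal to 1.9: 3.
PR = (0 + 0.5·3)/5 × 100 = 30.0

30.0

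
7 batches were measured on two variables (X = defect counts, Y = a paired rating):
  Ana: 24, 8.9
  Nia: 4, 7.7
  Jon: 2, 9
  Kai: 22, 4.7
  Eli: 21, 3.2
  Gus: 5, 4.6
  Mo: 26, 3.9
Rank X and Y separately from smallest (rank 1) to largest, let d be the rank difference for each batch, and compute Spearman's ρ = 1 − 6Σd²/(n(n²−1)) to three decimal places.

Ranks of variable 1: 6, 2, 1, 5, 4, 3, 7
Ranks of variable 2: 6, 5, 7, 4, 1, 3, 2
d = r₁ − r₂: 0, -3, -6, 1, 3, 0, 5
d²: 0, 9, 36, 1, 9, 0, 25; Σd² = 80
ρ = 1 − 6·80/(7·48) = 1 − 480/336 = -0.429

-0.429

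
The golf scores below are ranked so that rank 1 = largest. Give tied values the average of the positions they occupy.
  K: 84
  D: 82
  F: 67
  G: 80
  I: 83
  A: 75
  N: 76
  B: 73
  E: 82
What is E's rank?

Sorted (descending): 84, 83, 82, 82, 80, 76, 75, 73, 67
The 2 values of 82 occupy positions 3–4 → average rank (3+4)/2 = 3.5.
E has value 82 → rank 3.5.

3.5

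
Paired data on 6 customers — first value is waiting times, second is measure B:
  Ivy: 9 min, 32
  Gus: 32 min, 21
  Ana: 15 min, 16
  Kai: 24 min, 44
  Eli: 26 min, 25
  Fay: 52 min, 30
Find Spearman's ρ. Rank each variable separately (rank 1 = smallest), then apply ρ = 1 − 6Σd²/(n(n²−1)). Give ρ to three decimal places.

-0.143

Ranks of variable 1: 1, 5, 2, 3, 4, 6
Ranks of variable 2: 5, 2, 1, 6, 3, 4
d = r₁ − r₂: -4, 3, 1, -3, 1, 2
d²: 16, 9, 1, 9, 1, 4; Σd² = 40
ρ = 1 − 6·40/(6·35) = 1 − 240/210 = -0.143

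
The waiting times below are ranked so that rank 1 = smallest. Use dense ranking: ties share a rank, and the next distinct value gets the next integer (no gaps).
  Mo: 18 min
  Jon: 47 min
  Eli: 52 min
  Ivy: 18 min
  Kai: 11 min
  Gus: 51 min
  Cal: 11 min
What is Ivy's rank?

Sorted (ascending): 11, 11, 18, 18, 47, 51, 52
The 2 values of 11 share dense rank 1.
The 2 values of 18 share dense rank 2.
Remaining distinct values take the next consecutive integers.
Ivy has value 18 min → rank 2.

2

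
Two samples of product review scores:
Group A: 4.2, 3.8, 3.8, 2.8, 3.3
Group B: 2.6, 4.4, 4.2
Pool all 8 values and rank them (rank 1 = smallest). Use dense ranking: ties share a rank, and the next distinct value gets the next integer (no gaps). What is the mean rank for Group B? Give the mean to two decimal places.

Sorted (ascending): 2.6, 2.8, 3.3, 3.8, 3.8, 4.2, 4.2, 4.4
The 2 values of 3.8 share dense rank 4.
The 2 values of 4.2 share dense rank 5.
Remaining distinct values take the next consecutive integers.
Group B values → pooled ranks: 2.6→1, 4.4→6, 4.2→5
Mean rank = (1 + 6 + 5) / 3 = 4.00

4.00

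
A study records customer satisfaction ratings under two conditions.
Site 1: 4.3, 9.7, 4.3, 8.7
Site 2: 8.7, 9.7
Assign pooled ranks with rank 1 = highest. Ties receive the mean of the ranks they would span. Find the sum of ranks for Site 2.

5

Sorted (descending): 9.7, 9.7, 8.7, 8.7, 4.3, 4.3
The 2 values of 9.7 occupy positions 1–2 → average rank (1+2)/2 = 1.5.
The 2 values of 8.7 occupy positions 3–4 → average rank (3+4)/2 = 3.5.
The 2 values of 4.3 occupy positions 5–6 → average rank (5+6)/2 = 5.5.
Site 2 values → pooled ranks: 8.7→3.5, 9.7→1.5
Rank sum = 3.5 + 1.5 = 5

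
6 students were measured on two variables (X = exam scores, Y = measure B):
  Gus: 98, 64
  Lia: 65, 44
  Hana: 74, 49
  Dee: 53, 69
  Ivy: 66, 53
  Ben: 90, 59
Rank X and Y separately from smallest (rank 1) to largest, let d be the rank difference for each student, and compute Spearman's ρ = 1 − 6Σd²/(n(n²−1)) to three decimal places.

0.086

Ranks of variable 1: 6, 2, 4, 1, 3, 5
Ranks of variable 2: 5, 1, 2, 6, 3, 4
d = r₁ − r₂: 1, 1, 2, -5, 0, 1
d²: 1, 1, 4, 25, 0, 1; Σd² = 32
ρ = 1 − 6·32/(6·35) = 1 − 192/210 = 0.086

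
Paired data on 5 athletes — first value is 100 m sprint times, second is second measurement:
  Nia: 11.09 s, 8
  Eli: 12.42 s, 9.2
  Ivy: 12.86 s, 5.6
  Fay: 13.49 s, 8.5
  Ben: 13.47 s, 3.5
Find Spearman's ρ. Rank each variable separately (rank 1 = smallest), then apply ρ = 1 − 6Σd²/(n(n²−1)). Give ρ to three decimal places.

Ranks of variable 1: 1, 2, 3, 5, 4
Ranks of variable 2: 3, 5, 2, 4, 1
d = r₁ − r₂: -2, -3, 1, 1, 3
d²: 4, 9, 1, 1, 9; Σd² = 24
ρ = 1 − 6·24/(5·24) = 1 − 144/120 = -0.200

-0.200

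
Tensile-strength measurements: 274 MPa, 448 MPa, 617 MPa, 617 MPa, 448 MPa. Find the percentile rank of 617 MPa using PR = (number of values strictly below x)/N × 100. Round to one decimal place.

60.0

N = 5.
Strictly below 617: 3. Equal to 617: 2.
PR = 3/5 × 100 = 60.0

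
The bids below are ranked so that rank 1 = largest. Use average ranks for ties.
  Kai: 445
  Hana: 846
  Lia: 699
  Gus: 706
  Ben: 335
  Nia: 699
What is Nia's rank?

3.5

Sorted (descending): 846, 706, 699, 699, 445, 335
The 2 values of 699 occupy positions 3–4 → average rank (3+4)/2 = 3.5.
Nia has value 699 → rank 3.5.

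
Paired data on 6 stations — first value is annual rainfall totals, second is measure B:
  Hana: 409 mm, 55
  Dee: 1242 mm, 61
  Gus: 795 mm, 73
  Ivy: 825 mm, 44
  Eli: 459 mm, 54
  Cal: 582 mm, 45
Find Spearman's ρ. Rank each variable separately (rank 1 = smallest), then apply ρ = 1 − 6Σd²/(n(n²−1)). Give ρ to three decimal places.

Ranks of variable 1: 1, 6, 4, 5, 2, 3
Ranks of variable 2: 4, 5, 6, 1, 3, 2
d = r₁ − r₂: -3, 1, -2, 4, -1, 1
d²: 9, 1, 4, 16, 1, 1; Σd² = 32
ρ = 1 − 6·32/(6·35) = 1 − 192/210 = 0.086

0.086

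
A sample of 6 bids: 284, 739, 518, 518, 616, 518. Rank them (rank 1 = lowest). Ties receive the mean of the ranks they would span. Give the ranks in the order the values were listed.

1, 6, 3, 3, 5, 3

Sorted (ascending): 284, 518, 518, 518, 616, 739
The 3 values of 518 occupy positions 2–4 → average rank 3.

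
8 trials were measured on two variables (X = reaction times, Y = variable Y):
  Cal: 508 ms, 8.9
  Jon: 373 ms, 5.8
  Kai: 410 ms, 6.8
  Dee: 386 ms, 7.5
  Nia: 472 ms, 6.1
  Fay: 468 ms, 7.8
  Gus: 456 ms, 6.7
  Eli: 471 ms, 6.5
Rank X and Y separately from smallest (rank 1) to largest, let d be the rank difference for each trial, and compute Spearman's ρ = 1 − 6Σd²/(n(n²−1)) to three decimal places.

Ranks of variable 1: 8, 1, 3, 2, 7, 5, 4, 6
Ranks of variable 2: 8, 1, 5, 6, 2, 7, 4, 3
d = r₁ − r₂: 0, 0, -2, -4, 5, -2, 0, 3
d²: 0, 0, 4, 16, 25, 4, 0, 9; Σd² = 58
ρ = 1 − 6·58/(8·63) = 1 − 348/504 = 0.310

0.310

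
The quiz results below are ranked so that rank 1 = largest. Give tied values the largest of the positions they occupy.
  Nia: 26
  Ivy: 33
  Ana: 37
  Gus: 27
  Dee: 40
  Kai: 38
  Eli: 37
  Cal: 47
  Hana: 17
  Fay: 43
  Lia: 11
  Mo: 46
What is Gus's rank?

Sorted (descending): 47, 46, 43, 40, 38, 37, 37, 33, 27, 26, 17, 11
The 2 values of 37 occupy positions 6–7 → each gets rank 7.
Gus has value 27 → rank 9.

9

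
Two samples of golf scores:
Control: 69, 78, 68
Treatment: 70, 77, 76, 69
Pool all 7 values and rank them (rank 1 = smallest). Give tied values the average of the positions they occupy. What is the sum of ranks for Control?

Sorted (ascending): 68, 69, 69, 70, 76, 77, 78
The 2 values of 69 occupy positions 2–3 → average rank (2+3)/2 = 2.5.
Control values → pooled ranks: 69→2.5, 78→7, 68→1
Rank sum = 2.5 + 7 + 1 = 10.5

10.5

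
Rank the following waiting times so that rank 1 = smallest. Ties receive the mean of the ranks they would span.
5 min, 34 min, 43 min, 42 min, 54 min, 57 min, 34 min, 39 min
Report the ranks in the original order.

Sorted (ascending): 5, 34, 34, 39, 42, 43, 54, 57
The 2 values of 34 occupy positions 2–3 → average rank (2+3)/2 = 2.5.

1, 2.5, 6, 5, 7, 8, 2.5, 4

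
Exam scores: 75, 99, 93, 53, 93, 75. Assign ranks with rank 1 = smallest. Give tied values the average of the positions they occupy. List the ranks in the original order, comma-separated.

Sorted (ascending): 53, 75, 75, 93, 93, 99
The 2 values of 75 occupy positions 2–3 → average rank (2+3)/2 = 2.5.
The 2 values of 93 occupy positions 4–5 → average rank (4+5)/2 = 4.5.

2.5, 6, 4.5, 1, 4.5, 2.5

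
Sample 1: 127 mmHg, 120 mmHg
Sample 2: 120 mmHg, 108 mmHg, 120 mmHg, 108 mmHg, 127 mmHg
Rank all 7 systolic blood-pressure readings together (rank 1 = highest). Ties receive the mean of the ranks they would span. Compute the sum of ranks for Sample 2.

Sorted (descending): 127, 127, 120, 120, 120, 108, 108
The 2 values of 127 occupy positions 1–2 → average rank (1+2)/2 = 1.5.
The 3 values of 120 occupy positions 3–5 → average rank 4.
The 2 values of 108 occupy positions 6–7 → average rank (6+7)/2 = 6.5.
Sample 2 values → pooled ranks: 120→4, 108→6.5, 120→4, 108→6.5, 127→1.5
Rank sum = 4 + 6.5 + 4 + 6.5 + 1.5 = 22.5

22.5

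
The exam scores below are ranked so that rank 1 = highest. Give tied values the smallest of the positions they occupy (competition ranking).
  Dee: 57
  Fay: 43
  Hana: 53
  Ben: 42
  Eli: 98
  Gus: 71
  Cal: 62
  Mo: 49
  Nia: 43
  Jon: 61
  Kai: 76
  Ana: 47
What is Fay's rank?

10

Sorted (descending): 98, 76, 71, 62, 61, 57, 53, 49, 47, 43, 43, 42
The 2 values of 43 occupy positions 10–11 → each gets rank 10.
Fay has value 43 → rank 10.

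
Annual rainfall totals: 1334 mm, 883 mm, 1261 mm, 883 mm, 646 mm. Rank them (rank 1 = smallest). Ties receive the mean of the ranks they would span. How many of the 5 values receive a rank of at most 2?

1

Sorted (ascending): 646, 883, 883, 1261, 1334
The 2 values of 883 occupy positions 2–3 → average rank (2+3)/2 = 2.5.
Ranks ≤ 2: {1} → 1 value.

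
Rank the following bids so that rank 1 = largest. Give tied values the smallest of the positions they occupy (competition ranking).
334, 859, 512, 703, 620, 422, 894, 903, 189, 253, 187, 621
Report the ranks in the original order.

9, 3, 7, 4, 6, 8, 2, 1, 11, 10, 12, 5

Sorted (descending): 903, 894, 859, 703, 621, 620, 512, 422, 334, 253, 189, 187
No ties — each value takes its position as its rank.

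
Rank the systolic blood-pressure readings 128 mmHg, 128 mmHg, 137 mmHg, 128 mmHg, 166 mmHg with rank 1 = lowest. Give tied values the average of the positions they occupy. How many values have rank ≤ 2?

3

Sorted (ascending): 128, 128, 128, 137, 166
The 3 values of 128 occupy positions 1–3 → average rank 2.
Ranks ≤ 2: {2, 2, 2} → 3 values.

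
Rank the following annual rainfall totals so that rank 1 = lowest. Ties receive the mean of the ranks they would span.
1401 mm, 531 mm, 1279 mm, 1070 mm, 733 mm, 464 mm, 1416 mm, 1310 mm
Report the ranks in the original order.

Sorted (ascending): 464, 531, 733, 1070, 1279, 1310, 1401, 1416
No ties — each value takes its position as its rank.

7, 2, 5, 4, 3, 1, 8, 6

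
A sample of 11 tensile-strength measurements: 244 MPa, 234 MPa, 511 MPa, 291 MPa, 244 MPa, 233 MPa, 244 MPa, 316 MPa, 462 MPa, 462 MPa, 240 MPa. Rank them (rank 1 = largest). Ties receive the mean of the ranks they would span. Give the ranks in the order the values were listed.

7, 10, 1, 5, 7, 11, 7, 4, 2.5, 2.5, 9

Sorted (descending): 511, 462, 462, 316, 291, 244, 244, 244, 240, 234, 233
The 2 values of 462 occupy positions 2–3 → average rank (2+3)/2 = 2.5.
The 3 values of 244 occupy positions 6–8 → average rank 7.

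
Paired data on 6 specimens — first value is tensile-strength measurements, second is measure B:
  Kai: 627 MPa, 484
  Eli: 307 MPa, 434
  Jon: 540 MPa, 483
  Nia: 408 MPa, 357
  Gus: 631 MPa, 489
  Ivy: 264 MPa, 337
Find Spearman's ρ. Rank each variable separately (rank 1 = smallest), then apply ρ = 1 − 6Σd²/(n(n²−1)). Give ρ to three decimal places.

Ranks of variable 1: 5, 2, 4, 3, 6, 1
Ranks of variable 2: 5, 3, 4, 2, 6, 1
d = r₁ − r₂: 0, -1, 0, 1, 0, 0
d²: 0, 1, 0, 1, 0, 0; Σd² = 2
ρ = 1 − 6·2/(6·35) = 1 − 12/210 = 0.943

0.943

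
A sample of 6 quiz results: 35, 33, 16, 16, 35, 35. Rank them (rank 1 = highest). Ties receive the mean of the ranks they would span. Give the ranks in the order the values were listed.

Sorted (descending): 35, 35, 35, 33, 16, 16
The 3 values of 35 occupy positions 1–3 → average rank 2.
The 2 values of 16 occupy positions 5–6 → average rank (5+6)/2 = 5.5.

2, 4, 5.5, 5.5, 2, 2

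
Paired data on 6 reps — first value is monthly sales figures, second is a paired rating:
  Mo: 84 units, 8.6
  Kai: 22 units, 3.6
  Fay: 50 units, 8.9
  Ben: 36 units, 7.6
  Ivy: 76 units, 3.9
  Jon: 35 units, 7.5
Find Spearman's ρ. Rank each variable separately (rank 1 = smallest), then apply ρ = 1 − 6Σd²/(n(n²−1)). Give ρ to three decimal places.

0.543

Ranks of variable 1: 6, 1, 4, 3, 5, 2
Ranks of variable 2: 5, 1, 6, 4, 2, 3
d = r₁ − r₂: 1, 0, -2, -1, 3, -1
d²: 1, 0, 4, 1, 9, 1; Σd² = 16
ρ = 1 − 6·16/(6·35) = 1 − 96/210 = 0.543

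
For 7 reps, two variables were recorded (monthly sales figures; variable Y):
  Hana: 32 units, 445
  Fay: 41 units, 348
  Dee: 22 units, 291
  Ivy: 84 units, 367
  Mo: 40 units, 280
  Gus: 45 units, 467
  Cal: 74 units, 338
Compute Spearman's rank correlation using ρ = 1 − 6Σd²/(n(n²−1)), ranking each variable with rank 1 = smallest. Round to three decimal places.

0.321

Ranks of variable 1: 2, 4, 1, 7, 3, 5, 6
Ranks of variable 2: 6, 4, 2, 5, 1, 7, 3
d = r₁ − r₂: -4, 0, -1, 2, 2, -2, 3
d²: 16, 0, 1, 4, 4, 4, 9; Σd² = 38
ρ = 1 − 6·38/(7·48) = 1 − 228/336 = 0.321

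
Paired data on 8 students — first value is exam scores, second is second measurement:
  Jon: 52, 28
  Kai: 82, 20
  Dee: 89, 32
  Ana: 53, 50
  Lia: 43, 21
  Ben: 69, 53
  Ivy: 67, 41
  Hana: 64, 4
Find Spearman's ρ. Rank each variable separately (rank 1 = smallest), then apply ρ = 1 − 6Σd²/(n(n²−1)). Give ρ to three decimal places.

0.143

Ranks of variable 1: 2, 7, 8, 3, 1, 6, 5, 4
Ranks of variable 2: 4, 2, 5, 7, 3, 8, 6, 1
d = r₁ − r₂: -2, 5, 3, -4, -2, -2, -1, 3
d²: 4, 25, 9, 16, 4, 4, 1, 9; Σd² = 72
ρ = 1 − 6·72/(8·63) = 1 − 432/504 = 0.143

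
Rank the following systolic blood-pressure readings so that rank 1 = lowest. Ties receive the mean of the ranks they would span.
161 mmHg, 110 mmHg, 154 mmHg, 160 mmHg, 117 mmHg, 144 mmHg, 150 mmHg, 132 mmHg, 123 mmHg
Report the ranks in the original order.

9, 1, 7, 8, 2, 5, 6, 4, 3

Sorted (ascending): 110, 117, 123, 132, 144, 150, 154, 160, 161
No ties — each value takes its position as its rank.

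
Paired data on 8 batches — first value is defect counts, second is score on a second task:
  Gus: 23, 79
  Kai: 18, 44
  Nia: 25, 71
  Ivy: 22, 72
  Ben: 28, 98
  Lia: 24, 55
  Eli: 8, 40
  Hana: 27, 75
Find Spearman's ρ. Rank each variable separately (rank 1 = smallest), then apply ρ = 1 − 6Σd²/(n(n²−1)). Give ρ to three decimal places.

Ranks of variable 1: 4, 2, 6, 3, 8, 5, 1, 7
Ranks of variable 2: 7, 2, 4, 5, 8, 3, 1, 6
d = r₁ − r₂: -3, 0, 2, -2, 0, 2, 0, 1
d²: 9, 0, 4, 4, 0, 4, 0, 1; Σd² = 22
ρ = 1 − 6·22/(8·63) = 1 − 132/504 = 0.738

0.738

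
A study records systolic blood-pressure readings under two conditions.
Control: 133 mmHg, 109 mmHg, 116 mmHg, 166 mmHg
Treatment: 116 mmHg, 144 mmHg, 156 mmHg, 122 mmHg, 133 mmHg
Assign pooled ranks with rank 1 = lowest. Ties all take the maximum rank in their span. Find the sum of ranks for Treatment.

28

Sorted (ascending): 109, 116, 116, 122, 133, 133, 144, 156, 166
The 2 values of 116 occupy positions 2–3 → each gets rank 3.
The 2 values of 133 occupy positions 5–6 → each gets rank 6.
Treatment values → pooled ranks: 116→3, 144→7, 156→8, 122→4, 133→6
Rank sum = 3 + 7 + 8 + 4 + 6 = 28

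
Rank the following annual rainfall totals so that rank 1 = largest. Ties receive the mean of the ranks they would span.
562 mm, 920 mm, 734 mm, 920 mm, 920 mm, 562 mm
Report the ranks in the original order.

Sorted (descending): 920, 920, 920, 734, 562, 562
The 3 values of 920 occupy positions 1–3 → average rank 2.
The 2 values of 562 occupy positions 5–6 → average rank (5+6)/2 = 5.5.

5.5, 2, 4, 2, 2, 5.5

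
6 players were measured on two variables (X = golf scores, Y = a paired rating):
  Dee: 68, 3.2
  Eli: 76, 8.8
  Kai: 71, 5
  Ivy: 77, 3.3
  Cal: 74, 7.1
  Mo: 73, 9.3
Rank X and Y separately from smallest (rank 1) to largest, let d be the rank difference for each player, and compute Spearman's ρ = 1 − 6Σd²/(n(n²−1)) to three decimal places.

0.257

Ranks of variable 1: 1, 5, 2, 6, 4, 3
Ranks of variable 2: 1, 5, 3, 2, 4, 6
d = r₁ − r₂: 0, 0, -1, 4, 0, -3
d²: 0, 0, 1, 16, 0, 9; Σd² = 26
ρ = 1 − 6·26/(6·35) = 1 − 156/210 = 0.257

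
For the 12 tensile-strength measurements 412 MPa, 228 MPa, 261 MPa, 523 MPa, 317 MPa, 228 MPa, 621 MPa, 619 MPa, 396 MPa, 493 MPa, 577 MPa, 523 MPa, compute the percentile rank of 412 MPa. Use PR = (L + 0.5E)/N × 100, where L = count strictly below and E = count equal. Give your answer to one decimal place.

45.8

N = 12.
Strictly below 412: 5. Equal to 412: 1.
PR = (5 + 0.5·1)/12 × 100 = 45.8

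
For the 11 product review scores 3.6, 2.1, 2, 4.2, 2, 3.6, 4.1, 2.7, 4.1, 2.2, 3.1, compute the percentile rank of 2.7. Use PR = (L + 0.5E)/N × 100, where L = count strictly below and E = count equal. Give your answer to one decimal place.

N = 11.
Strictly below 2.7: 4. Equal to 2.7: 1.
PR = (4 + 0.5·1)/11 × 100 = 40.9

40.9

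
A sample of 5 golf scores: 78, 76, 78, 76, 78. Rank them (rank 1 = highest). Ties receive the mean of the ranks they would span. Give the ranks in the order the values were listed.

Sorted (descending): 78, 78, 78, 76, 76
The 3 values of 78 occupy positions 1–3 → average rank 2.
The 2 values of 76 occupy positions 4–5 → average rank (4+5)/2 = 4.5.

2, 4.5, 2, 4.5, 2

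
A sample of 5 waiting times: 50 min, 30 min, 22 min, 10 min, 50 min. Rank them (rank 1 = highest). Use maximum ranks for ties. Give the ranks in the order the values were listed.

Sorted (descending): 50, 50, 30, 22, 10
The 2 values of 50 occupy positions 1–2 → each gets rank 2.

2, 3, 4, 5, 2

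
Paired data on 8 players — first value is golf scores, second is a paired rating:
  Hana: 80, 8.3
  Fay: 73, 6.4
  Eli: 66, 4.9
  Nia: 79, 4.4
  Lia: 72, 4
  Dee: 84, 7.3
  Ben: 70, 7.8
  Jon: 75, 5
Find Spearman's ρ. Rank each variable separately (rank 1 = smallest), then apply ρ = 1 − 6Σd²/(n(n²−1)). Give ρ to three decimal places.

0.333

Ranks of variable 1: 7, 4, 1, 6, 3, 8, 2, 5
Ranks of variable 2: 8, 5, 3, 2, 1, 6, 7, 4
d = r₁ − r₂: -1, -1, -2, 4, 2, 2, -5, 1
d²: 1, 1, 4, 16, 4, 4, 25, 1; Σd² = 56
ρ = 1 − 6·56/(8·63) = 1 − 336/504 = 0.333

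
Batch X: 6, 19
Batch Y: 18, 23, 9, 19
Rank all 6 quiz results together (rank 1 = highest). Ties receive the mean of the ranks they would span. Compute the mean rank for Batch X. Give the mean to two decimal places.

4.25

Sorted (descending): 23, 19, 19, 18, 9, 6
The 2 values of 19 occupy positions 2–3 → average rank (2+3)/2 = 2.5.
Batch X values → pooled ranks: 6→6, 19→2.5
Mean rank = (6 + 2.5) / 2 = 4.25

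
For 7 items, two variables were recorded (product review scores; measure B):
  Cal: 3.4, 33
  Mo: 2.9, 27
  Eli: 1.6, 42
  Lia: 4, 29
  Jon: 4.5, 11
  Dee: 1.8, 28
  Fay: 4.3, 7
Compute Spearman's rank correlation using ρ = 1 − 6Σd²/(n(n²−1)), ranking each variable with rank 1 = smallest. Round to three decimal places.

Ranks of variable 1: 4, 3, 1, 5, 7, 2, 6
Ranks of variable 2: 6, 3, 7, 5, 2, 4, 1
d = r₁ − r₂: -2, 0, -6, 0, 5, -2, 5
d²: 4, 0, 36, 0, 25, 4, 25; Σd² = 94
ρ = 1 − 6·94/(7·48) = 1 − 564/336 = -0.679

-0.679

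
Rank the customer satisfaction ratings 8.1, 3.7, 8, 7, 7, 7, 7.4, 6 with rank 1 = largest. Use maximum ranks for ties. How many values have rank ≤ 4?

3

Sorted (descending): 8.1, 8, 7.4, 7, 7, 7, 6, 3.7
The 3 values of 7 occupy positions 4–6 → each gets rank 6.
Ranks ≤ 4: {1, 2, 3} → 3 values.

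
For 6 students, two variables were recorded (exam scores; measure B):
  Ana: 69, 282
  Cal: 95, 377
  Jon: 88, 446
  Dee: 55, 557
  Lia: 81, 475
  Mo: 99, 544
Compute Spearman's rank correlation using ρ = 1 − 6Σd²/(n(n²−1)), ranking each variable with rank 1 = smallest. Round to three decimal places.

Ranks of variable 1: 2, 5, 4, 1, 3, 6
Ranks of variable 2: 1, 2, 3, 6, 4, 5
d = r₁ − r₂: 1, 3, 1, -5, -1, 1
d²: 1, 9, 1, 25, 1, 1; Σd² = 38
ρ = 1 − 6·38/(6·35) = 1 − 228/210 = -0.086

-0.086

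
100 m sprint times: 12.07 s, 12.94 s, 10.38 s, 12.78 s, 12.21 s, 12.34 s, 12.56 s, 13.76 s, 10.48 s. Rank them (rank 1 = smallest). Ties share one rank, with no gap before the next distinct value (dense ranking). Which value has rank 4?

Sorted (ascending): 10.38, 10.48, 12.07, 12.21, 12.34, 12.56, 12.78, 12.94, 13.76
No ties — each value takes its position as its rank.
Rank 4 → value 12.21.

12.21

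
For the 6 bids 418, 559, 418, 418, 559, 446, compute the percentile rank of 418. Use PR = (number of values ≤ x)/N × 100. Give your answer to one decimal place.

50.0

N = 6.
Strictly below 418: 0. Equal to 418: 3.
PR = 3/6 × 100 = 50.0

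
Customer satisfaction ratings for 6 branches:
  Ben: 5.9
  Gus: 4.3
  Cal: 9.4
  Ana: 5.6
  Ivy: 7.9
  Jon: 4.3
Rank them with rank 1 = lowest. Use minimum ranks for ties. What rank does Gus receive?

1

Sorted (ascending): 4.3, 4.3, 5.6, 5.9, 7.9, 9.4
The 2 values of 4.3 occupy positions 1–2 → each gets rank 1.
Gus has value 4.3 → rank 1.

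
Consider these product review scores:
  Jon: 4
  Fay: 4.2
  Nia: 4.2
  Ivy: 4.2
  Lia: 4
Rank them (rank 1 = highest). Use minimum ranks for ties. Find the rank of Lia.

4

Sorted (descending): 4.2, 4.2, 4.2, 4, 4
The 3 values of 4.2 occupy positions 1–3 → each gets rank 1.
The 2 values of 4 occupy positions 4–5 → each gets rank 4.
Lia has value 4 → rank 4.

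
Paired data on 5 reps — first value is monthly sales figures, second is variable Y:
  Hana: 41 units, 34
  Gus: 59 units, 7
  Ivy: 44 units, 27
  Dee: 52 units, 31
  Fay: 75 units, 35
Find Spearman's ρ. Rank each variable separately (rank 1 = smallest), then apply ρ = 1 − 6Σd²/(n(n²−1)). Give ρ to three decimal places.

Ranks of variable 1: 1, 4, 2, 3, 5
Ranks of variable 2: 4, 1, 2, 3, 5
d = r₁ − r₂: -3, 3, 0, 0, 0
d²: 9, 9, 0, 0, 0; Σd² = 18
ρ = 1 − 6·18/(5·24) = 1 − 108/120 = 0.100

0.100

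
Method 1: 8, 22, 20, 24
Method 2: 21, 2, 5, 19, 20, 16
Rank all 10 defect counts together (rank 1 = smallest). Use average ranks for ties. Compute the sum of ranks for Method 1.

28.5

Sorted (ascending): 2, 5, 8, 16, 19, 20, 20, 21, 22, 24
The 2 values of 20 occupy positions 6–7 → average rank (6+7)/2 = 6.5.
Method 1 values → pooled ranks: 8→3, 22→9, 20→6.5, 24→10
Rank sum = 3 + 9 + 6.5 + 10 = 28.5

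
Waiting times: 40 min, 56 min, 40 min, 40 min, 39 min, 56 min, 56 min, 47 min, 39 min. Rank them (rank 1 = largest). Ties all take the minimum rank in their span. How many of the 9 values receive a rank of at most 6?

Sorted (descending): 56, 56, 56, 47, 40, 40, 40, 39, 39
The 3 values of 56 occupy positions 1–3 → each gets rank 1.
The 3 values of 40 occupy positions 5–7 → each gets rank 5.
The 2 values of 39 occupy positions 8–9 → each gets rank 8.
Ranks ≤ 6: {1, 1, 1, 4, 5, 5, 5} → 7 values.

7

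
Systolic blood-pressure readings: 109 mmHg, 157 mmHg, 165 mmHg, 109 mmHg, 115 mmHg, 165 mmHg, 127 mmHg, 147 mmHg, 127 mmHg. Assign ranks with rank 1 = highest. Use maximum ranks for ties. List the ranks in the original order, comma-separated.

9, 3, 2, 9, 7, 2, 6, 4, 6

Sorted (descending): 165, 165, 157, 147, 127, 127, 115, 109, 109
The 2 values of 165 occupy positions 1–2 → each gets rank 2.
The 2 values of 127 occupy positions 5–6 → each gets rank 6.
The 2 values of 109 occupy positions 8–9 → each gets rank 9.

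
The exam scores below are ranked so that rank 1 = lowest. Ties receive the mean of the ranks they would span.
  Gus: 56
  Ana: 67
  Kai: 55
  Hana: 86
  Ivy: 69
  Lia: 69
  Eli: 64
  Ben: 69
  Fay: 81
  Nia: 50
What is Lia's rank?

Sorted (ascending): 50, 55, 56, 64, 67, 69, 69, 69, 81, 86
The 3 values of 69 occupy positions 6–8 → average rank 7.
Lia has value 69 → rank 7.

7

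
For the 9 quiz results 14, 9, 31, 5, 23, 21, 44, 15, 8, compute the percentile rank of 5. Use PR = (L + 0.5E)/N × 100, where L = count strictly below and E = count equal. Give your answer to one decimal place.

5.6

N = 9.
Strictly below 5: 0. Equal to 5: 1.
PR = (0 + 0.5·1)/9 × 100 = 5.6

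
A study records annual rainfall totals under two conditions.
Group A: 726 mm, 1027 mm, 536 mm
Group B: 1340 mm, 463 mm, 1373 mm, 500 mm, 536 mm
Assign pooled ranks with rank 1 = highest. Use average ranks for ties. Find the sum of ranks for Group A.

Sorted (descending): 1373, 1340, 1027, 726, 536, 536, 500, 463
The 2 values of 536 occupy positions 5–6 → average rank (5+6)/2 = 5.5.
Group A values → pooled ranks: 726→4, 1027→3, 536→5.5
Rank sum = 4 + 3 + 5.5 = 12.5

12.5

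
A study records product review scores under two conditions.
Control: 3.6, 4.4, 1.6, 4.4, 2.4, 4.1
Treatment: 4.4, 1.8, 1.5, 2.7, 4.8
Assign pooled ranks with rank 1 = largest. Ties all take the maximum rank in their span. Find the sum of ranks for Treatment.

32

Sorted (descending): 4.8, 4.4, 4.4, 4.4, 4.1, 3.6, 2.7, 2.4, 1.8, 1.6, 1.5
The 3 values of 4.4 occupy positions 2–4 → each gets rank 4.
Treatment values → pooled ranks: 4.4→4, 1.8→9, 1.5→11, 2.7→7, 4.8→1
Rank sum = 4 + 9 + 11 + 7 + 1 = 32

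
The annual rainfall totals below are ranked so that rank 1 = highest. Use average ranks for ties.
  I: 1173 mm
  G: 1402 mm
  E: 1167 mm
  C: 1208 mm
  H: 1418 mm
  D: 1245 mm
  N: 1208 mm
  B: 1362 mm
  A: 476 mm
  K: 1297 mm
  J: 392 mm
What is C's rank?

Sorted (descending): 1418, 1402, 1362, 1297, 1245, 1208, 1208, 1173, 1167, 476, 392
The 2 values of 1208 occupy positions 6–7 → average rank (6+7)/2 = 6.5.
C has value 1208 mm → rank 6.5.

6.5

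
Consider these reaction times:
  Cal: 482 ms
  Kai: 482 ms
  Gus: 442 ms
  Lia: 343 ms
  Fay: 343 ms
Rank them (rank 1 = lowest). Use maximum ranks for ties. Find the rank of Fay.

2

Sorted (ascending): 343, 343, 442, 482, 482
The 2 values of 343 occupy positions 1–2 → each gets rank 2.
The 2 values of 482 occupy positions 4–5 → each gets rank 5.
Fay has value 343 ms → rank 2.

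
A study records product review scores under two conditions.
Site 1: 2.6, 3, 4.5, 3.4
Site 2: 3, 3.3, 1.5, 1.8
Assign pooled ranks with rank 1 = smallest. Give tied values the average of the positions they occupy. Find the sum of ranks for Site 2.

Sorted (ascending): 1.5, 1.8, 2.6, 3, 3, 3.3, 3.4, 4.5
The 2 values of 3 occupy positions 4–5 → average rank (4+5)/2 = 4.5.
Site 2 values → pooled ranks: 3→4.5, 3.3→6, 1.5→1, 1.8→2
Rank sum = 4.5 + 6 + 1 + 2 = 13.5

13.5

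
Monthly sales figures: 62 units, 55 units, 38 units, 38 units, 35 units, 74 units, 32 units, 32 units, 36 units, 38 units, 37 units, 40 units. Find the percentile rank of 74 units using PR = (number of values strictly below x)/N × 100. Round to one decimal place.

N = 12.
Strictly below 74: 11. Equal to 74: 1.
PR = 11/12 × 100 = 91.7

91.7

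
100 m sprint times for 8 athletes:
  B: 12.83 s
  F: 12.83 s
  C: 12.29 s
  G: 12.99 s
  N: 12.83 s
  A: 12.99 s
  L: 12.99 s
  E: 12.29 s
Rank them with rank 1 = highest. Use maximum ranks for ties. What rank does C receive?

Sorted (descending): 12.99, 12.99, 12.99, 12.83, 12.83, 12.83, 12.29, 12.29
The 3 values of 12.99 occupy positions 1–3 → each gets rank 3.
The 3 values of 12.83 occupy positions 4–6 → each gets rank 6.
The 2 values of 12.29 occupy positions 7–8 → each gets rank 8.
C has value 12.29 s → rank 8.

8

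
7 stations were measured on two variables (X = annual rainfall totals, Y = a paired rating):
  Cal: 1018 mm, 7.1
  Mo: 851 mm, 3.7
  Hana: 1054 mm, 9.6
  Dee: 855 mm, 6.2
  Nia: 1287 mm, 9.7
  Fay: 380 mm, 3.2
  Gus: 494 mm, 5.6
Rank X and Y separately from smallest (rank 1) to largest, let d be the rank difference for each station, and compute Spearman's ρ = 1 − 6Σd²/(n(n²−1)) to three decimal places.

Ranks of variable 1: 5, 3, 6, 4, 7, 1, 2
Ranks of variable 2: 5, 2, 6, 4, 7, 1, 3
d = r₁ − r₂: 0, 1, 0, 0, 0, 0, -1
d²: 0, 1, 0, 0, 0, 0, 1; Σd² = 2
ρ = 1 − 6·2/(7·48) = 1 − 12/336 = 0.964

0.964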